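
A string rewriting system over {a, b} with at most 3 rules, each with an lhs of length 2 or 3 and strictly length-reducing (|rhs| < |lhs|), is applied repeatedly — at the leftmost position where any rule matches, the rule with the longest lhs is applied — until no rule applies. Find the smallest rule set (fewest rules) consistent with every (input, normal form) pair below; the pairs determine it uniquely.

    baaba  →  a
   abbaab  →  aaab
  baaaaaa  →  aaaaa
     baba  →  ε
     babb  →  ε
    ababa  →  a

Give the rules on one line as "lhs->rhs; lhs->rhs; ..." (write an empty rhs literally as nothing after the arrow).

ba->; bb->

  | baaba => aba => a
  | abbaab => aaab
  | baaaaaa => aaaaa
  | baba => ba => ε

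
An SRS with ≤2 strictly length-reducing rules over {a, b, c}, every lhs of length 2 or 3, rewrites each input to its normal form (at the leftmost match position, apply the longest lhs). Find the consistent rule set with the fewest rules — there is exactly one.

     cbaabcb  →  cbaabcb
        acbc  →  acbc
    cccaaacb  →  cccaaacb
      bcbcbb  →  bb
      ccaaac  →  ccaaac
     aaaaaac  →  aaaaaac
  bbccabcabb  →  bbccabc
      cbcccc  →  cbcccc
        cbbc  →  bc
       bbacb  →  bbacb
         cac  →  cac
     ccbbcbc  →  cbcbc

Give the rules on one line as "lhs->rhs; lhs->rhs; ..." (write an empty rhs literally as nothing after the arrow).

  | cbaabcb
  | acbc
  | cccaaacb
  | bcbcbb => bcbb => bb

abb->; cbb->b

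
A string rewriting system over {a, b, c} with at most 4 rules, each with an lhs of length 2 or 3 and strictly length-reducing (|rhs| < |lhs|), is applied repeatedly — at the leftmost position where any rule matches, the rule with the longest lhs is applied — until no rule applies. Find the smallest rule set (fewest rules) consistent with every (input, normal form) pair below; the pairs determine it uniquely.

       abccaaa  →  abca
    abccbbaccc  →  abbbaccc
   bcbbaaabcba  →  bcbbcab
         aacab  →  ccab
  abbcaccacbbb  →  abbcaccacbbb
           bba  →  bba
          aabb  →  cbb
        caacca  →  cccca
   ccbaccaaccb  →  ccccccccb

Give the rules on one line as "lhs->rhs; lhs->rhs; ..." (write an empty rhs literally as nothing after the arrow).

  | abccaaa => abaaa => abca
  | abccbbaccc => abbbaccc
  | bcbbaaabcba => bcbbcabcba => bcbbcabcc => bcbbcab
  | aacab => ccab

aa->c; bcc->b; cba->cc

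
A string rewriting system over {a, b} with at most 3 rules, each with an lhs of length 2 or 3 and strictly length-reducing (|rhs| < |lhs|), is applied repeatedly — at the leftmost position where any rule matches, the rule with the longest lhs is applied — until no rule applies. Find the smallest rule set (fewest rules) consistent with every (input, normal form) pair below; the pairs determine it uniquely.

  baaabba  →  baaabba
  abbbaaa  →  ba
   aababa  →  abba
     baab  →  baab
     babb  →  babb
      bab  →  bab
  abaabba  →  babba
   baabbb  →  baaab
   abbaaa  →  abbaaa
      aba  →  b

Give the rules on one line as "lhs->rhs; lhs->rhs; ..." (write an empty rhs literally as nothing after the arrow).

  | baaabba
  | abbbaaa => aabaaa => abaa => ba
  | aababa => abba
  | baab

aba->b; bbb->ab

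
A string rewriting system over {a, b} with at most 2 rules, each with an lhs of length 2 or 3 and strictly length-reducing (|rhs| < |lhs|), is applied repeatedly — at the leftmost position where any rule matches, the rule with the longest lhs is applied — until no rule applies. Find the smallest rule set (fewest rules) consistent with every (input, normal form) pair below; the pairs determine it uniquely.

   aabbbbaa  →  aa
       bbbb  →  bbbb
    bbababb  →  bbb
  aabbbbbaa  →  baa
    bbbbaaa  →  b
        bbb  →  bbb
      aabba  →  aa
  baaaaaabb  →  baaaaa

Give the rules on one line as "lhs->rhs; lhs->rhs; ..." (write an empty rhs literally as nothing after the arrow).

abb->; bba->b

  | aabbbbaa => abbaa => aa
  | bbbb
  | bbababb => bbabb => bbb
  | aabbbbbaa => abbbaa => baa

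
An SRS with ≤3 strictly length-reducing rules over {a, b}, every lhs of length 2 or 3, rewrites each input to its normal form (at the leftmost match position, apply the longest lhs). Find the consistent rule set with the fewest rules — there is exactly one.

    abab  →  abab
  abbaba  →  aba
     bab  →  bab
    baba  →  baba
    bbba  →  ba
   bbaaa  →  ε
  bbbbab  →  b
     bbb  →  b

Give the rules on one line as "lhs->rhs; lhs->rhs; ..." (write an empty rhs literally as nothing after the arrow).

  | abab
  | abbaba => abbba => aba
  | bab
  | baba

bb->; bba->bb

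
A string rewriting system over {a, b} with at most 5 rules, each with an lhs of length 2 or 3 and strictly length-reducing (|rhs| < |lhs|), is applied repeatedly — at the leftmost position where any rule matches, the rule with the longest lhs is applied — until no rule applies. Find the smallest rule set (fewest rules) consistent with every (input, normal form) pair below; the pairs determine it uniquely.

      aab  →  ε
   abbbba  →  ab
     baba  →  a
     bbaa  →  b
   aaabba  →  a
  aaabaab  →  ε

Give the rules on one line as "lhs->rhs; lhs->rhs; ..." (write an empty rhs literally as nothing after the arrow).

aa->b; ba->b; bb->; bbb->

  | aab => bb => ε
  | abbbba => aba => ab
  | baba => bba => a
  | bbaa => aa => b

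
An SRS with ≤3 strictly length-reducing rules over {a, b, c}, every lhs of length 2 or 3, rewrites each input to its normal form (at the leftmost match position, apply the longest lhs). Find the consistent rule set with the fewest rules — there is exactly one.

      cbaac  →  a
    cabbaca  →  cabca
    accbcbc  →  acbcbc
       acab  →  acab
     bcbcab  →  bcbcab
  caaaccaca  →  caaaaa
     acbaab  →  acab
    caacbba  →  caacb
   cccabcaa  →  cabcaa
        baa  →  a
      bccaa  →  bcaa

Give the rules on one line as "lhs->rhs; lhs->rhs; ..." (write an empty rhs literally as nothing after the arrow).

ba->; cac->a; cc->c

  | cbaac => cac => a
  | cabbaca => cabca
  | accbcbc => acbcbc
  | acab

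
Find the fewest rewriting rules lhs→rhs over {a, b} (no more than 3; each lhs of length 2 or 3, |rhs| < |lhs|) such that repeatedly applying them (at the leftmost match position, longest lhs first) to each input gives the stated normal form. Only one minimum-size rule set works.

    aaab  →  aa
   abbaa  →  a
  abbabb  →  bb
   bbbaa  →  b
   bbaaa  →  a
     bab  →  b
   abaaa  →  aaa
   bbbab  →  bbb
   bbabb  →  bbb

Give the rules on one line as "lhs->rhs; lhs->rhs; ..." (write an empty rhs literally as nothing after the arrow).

ab->; ba->

  | aaab => aa
  | abbaa => baa => a
  | abbabb => babb => bb
  | bbbaa => bba => b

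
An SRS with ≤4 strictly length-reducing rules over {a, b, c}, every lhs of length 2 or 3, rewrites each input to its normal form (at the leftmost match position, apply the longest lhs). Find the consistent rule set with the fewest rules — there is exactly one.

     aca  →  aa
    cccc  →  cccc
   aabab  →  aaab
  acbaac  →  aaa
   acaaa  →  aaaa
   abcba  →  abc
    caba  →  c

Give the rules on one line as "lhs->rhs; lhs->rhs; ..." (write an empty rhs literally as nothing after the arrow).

  | aca => aa
  | cccc
  | aabab => aaab
  | acbaac => abaac => aaac => aaa

ac->a; ba->a; ca->c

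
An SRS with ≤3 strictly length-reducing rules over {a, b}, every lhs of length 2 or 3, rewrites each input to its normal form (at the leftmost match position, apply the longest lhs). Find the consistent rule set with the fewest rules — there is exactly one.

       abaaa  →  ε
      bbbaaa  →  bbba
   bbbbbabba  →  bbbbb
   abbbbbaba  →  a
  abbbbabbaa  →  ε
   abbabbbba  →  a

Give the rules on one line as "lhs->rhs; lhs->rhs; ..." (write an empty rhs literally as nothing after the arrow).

  | abaaa => aaaa => aa => ε
  | bbbaaa => bbba
  | bbbbbabba => bbbbbaba => bbbbbaa => bbbbb
  | abbbbbaba => abbbbaba => abbbaba => abbaba => ababa => aaba => aaa => a

aa->; aab->aa; ab->a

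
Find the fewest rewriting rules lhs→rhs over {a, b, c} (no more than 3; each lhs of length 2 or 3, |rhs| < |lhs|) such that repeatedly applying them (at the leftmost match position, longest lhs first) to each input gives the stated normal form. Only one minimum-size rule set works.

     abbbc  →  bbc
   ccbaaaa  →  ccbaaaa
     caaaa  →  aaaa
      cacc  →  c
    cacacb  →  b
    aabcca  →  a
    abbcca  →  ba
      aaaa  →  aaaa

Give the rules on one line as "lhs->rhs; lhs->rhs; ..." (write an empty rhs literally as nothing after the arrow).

ab->; ac->; ca->a

  | abbbc => bbc
  | ccbaaaa
  | caaaa => aaaa
  | cacc => acc => c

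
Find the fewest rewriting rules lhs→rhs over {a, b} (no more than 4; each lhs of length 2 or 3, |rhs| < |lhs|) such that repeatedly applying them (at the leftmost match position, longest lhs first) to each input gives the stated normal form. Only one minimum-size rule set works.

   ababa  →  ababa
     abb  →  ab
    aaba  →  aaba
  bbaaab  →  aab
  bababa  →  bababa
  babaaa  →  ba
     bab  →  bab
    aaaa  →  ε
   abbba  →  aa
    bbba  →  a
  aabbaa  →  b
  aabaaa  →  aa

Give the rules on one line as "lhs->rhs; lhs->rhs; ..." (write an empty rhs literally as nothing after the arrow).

  | ababa
  | abb => ab
  | aaba
  | bbaaab => aab

aaa->bb; bb->b; bba->; bbb->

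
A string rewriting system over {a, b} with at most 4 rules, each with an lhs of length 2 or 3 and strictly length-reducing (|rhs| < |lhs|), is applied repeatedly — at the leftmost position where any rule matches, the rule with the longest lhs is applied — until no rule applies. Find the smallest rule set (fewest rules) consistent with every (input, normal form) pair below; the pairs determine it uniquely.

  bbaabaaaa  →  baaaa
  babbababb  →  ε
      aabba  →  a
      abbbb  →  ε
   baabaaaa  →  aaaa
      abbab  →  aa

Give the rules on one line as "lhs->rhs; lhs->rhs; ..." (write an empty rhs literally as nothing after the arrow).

aab->bb; abb->aa; bbb->

  | bbaabaaaa => bbbbaaaa => baaaa
  | babbababb => baaababb => babbabb => baaabb => babbb => baab => bbb => ε
  | aabba => bbba => a
  | abbbb => aabb => bbb => ε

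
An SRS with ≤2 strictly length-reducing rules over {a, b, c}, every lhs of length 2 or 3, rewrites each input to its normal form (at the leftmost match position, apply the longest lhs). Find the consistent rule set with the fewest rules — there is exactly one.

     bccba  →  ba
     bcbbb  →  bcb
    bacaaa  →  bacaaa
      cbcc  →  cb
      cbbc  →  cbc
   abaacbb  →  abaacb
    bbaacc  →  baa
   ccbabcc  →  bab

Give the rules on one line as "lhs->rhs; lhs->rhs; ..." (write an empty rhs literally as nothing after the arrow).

  | bccba => bba => ba
  | bcbbb => bcbb => bcb
  | bacaaa
  | cbcc => cb

bb->b; cc->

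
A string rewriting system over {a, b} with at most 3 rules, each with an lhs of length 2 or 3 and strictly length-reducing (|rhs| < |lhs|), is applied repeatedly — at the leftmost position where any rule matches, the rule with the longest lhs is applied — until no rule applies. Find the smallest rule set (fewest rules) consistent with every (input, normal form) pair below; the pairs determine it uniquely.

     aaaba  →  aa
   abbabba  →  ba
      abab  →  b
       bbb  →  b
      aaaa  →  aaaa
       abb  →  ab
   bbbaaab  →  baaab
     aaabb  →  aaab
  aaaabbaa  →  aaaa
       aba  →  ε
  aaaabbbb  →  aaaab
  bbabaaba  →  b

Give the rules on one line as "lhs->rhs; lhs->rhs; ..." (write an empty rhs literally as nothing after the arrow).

aba->; bb->b

  | aaaba => aa
  | abbabba => ababba => bba => ba
  | abab => b
  | bbb => bb => b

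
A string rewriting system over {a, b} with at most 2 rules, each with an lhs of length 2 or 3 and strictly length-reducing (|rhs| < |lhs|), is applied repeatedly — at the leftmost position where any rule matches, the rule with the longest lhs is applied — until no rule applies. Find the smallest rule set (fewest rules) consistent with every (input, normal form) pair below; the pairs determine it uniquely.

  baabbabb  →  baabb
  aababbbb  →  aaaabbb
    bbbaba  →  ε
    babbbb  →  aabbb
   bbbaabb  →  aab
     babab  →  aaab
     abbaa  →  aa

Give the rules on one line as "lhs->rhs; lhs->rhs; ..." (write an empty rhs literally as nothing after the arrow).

bab->aa; bba->

  | baabbabb => baabb
  | aababbbb => aaaabbb
  | bbbaba => bba => ε
  | babbbb => aabbb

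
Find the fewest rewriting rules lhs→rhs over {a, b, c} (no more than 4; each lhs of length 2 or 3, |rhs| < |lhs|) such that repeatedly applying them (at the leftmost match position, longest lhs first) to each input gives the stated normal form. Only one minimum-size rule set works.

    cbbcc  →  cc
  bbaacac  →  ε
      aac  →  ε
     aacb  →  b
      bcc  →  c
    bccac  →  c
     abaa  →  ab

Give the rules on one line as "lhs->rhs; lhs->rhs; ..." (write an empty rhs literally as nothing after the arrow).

aa->b; ac->; bb->b; bc->

  | cbbcc => cbcc => cc
  | bbaacac => baacac => bbcac => bcac => ac => ε
  | aac => bc => ε
  | aacb => bcb => b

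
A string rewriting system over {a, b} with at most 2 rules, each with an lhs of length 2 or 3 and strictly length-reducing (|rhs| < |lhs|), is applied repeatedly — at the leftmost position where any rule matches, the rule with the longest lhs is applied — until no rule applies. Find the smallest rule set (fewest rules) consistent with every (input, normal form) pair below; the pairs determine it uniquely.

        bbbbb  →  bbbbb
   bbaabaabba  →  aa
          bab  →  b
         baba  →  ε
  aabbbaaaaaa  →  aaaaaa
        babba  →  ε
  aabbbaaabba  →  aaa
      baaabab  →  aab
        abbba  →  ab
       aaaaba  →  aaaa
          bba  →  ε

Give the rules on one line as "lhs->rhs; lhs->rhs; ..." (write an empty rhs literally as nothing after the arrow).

ba->; bba->

  | bbbbb
  | bbaabaabba => abaabba => aabba => aa
  | bab => b
  | baba => ba => ε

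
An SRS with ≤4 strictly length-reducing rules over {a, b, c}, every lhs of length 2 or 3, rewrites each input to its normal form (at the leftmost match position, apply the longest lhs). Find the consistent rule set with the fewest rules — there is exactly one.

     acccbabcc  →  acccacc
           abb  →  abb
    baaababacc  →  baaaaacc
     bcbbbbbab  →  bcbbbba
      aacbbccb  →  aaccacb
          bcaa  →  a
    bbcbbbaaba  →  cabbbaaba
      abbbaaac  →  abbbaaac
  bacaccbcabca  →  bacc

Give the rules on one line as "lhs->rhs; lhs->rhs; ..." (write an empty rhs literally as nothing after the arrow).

  | acccbabcc => acccacc
  | abb
  | baaababacc => baaaaacc
  | bcbbbbbab => bcbbbba

aca->a; bab->a; bbc->ca; bca->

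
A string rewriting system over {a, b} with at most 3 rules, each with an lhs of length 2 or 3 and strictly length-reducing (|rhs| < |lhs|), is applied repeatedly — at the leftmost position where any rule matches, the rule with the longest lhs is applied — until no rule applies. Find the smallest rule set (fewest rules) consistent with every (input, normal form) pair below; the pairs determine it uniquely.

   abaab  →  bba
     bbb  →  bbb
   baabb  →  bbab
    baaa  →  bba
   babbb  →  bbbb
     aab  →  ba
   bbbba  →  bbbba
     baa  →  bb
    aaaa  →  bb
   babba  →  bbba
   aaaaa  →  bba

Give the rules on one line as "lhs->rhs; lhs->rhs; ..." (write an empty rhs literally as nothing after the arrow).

  | abaab => abba => bba
  | bbb
  | baabb => bbab
  | baaa => bba

aa->b; aab->ba; abb->bb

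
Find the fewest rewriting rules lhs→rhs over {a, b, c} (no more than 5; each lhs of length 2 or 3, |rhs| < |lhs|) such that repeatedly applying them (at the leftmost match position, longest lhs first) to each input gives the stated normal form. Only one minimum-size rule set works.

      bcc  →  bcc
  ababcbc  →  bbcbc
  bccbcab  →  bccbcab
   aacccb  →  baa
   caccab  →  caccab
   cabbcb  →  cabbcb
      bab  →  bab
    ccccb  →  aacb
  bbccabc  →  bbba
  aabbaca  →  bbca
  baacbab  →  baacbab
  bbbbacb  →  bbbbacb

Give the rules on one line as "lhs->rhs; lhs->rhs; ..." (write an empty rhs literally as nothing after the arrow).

aab->ba; aba->b; abc->cb; ccc->aa

  | bcc
  | ababcbc => bbcbc
  | bccbcab
  | aacccb => aaaab => aaba => baa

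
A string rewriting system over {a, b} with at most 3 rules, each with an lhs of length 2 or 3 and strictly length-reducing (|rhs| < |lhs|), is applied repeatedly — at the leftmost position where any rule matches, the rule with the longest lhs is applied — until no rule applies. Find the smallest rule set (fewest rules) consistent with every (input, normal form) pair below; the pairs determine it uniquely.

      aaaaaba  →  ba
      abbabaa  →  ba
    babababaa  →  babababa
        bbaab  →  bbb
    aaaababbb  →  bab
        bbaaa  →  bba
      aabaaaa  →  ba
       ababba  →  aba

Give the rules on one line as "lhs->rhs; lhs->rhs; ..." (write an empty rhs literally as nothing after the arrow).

  | aaaaaba => aaaaba => aaaba => aaba => ba
  | abbabaa => aabaa => baa => ba
  | babababaa => babababa
  | bbaab => bbb

aa->a; aab->b; abb->a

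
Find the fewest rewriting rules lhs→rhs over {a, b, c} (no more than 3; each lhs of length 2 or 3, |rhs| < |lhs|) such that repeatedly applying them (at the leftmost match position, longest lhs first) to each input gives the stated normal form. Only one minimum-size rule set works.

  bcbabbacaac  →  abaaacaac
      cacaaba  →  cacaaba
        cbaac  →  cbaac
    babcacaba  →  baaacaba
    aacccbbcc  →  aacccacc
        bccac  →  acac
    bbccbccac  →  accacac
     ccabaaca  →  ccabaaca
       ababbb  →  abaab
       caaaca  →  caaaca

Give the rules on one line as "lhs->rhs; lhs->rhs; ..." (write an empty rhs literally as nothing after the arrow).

  | bcbabbacaac => ababbacaac => abaaacaac
  | cacaaba
  | cbaac
  | babcacaba => baaacaba

bb->a; bc->a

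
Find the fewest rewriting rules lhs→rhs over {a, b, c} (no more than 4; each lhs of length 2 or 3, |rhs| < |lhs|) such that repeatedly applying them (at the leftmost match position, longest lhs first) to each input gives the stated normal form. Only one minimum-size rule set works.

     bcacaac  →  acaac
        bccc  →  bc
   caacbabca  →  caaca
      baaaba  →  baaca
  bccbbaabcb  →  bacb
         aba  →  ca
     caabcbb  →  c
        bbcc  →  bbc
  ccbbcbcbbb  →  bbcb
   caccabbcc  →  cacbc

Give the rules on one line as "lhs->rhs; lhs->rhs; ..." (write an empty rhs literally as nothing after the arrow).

  | bcacaac => acaac
  | bccc => bcc => bc
  | caacbabca => caacbcca => caacbca => caaca
  | baaaba => baaca

ab->c; bca->a; cbb->bc; cc->c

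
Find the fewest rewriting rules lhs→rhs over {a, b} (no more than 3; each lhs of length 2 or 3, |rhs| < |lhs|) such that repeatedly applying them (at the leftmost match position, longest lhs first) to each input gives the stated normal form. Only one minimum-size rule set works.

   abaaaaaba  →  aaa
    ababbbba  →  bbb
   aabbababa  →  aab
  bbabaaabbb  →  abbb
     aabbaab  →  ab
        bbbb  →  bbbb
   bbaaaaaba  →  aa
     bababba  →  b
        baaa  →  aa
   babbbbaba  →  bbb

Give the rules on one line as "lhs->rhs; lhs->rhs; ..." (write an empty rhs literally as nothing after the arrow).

aba->; ba->

  | abaaaaaba => aaaaba => aaa
  | ababbbba => bbbba => bbb
  | aabbababa => aabbaba => aabba => aab
  | bbabaaabbb => bbaaabbb => baabbb => abbb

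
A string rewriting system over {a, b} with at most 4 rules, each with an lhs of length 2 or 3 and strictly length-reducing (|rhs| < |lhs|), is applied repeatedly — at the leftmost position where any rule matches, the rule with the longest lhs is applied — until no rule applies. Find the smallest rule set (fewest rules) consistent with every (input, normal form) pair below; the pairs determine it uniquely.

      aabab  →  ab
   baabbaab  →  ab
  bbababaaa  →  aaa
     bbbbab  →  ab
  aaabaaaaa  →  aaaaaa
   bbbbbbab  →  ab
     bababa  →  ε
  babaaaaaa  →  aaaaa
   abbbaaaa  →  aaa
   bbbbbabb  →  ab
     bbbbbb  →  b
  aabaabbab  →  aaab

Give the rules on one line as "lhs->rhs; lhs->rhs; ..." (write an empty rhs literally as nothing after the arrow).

aba->; ba->; bb->b; bba->ab

  | aabab => ab
  | baabbaab => abbaab => aabab => ab
  | bbababaaa => abbabaaa => aabbaaa => aaabaa => aaa
  | bbbbab => bbbab => bbab => abb => ab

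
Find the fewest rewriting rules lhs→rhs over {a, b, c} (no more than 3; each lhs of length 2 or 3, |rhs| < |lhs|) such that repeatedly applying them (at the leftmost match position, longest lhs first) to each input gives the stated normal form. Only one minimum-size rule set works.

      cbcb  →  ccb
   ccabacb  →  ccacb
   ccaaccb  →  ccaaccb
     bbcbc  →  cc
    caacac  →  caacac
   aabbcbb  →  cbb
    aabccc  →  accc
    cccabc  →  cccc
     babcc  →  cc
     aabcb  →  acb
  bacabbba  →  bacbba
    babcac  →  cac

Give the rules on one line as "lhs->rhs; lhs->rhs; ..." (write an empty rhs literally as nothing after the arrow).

  | cbcb => ccb
  | ccabacb => ccacb
  | ccaaccb
  | bbcbc => bcbc => cbc => cc

ab->; bc->c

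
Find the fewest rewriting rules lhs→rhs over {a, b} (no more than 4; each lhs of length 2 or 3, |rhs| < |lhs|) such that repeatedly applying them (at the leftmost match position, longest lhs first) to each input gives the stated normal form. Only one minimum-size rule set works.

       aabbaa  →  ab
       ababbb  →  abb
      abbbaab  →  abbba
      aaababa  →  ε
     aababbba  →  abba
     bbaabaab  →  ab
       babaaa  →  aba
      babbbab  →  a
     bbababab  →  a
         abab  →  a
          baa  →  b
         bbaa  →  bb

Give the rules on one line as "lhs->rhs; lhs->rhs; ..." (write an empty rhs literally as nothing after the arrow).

  | aabbaa => abaa => ab
  | ababbb => aabbb => abb
  | abbbaab => abbba
  | aaababa => ababa => aaba => aa => ε

aa->; aab->a; bab->ab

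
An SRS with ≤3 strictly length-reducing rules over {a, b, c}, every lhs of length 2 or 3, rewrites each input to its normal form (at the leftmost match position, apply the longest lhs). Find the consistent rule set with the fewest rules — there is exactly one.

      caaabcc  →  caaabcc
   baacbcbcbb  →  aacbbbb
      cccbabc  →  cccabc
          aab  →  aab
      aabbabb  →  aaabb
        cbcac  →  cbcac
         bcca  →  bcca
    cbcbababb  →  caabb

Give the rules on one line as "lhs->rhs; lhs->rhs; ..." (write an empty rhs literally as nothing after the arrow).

  | caaabcc
  | baacbcbcbb => aacbcbcbb => aacbbcbb => aacbbbb
  | cccbabc => cccabc
  | aab

ba->a; bcb->bb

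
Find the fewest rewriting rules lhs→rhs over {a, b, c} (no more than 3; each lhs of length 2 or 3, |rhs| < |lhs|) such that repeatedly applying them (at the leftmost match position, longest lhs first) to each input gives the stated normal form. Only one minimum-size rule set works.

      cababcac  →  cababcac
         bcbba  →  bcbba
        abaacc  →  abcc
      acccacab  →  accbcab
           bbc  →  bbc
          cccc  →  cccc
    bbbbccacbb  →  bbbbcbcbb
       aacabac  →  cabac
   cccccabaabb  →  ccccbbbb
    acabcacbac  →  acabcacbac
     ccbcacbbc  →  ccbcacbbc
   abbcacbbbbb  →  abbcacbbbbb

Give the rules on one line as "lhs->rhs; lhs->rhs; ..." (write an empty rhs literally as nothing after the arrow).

  | cababcac
  | bcbba
  | abaacc => abcc
  | acccacab => accbcab

aa->; cca->cb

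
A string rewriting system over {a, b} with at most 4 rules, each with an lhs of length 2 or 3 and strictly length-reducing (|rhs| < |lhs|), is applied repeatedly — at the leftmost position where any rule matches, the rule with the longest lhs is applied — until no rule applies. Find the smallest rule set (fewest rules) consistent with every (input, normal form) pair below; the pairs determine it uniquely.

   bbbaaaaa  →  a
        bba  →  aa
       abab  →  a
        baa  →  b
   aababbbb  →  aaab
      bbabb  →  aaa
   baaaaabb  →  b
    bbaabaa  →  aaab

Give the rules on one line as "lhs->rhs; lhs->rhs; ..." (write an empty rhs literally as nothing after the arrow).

ba->; baa->b; bab->; bb->a

  | bbbaaaaa => abaaaaa => abaaa => aba => a
  | bba => aa
  | abab => a
  | baa => b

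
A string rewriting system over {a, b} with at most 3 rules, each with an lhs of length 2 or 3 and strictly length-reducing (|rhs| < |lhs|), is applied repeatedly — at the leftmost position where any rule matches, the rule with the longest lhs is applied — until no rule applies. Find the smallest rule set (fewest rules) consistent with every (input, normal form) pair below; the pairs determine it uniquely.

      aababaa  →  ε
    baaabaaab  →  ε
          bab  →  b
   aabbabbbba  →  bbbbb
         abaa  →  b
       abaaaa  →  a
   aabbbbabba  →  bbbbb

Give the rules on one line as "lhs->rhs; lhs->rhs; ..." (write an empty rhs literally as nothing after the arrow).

  | aababaa => bbabaa => bbaa => ba => ε
  | baaabaaab => aabaaab => bbaaab => baab => ab => ε
  | bab => b
  | aabbabbbba => bbbabbbba => bbbbbba => bbbbb

aa->b; ab->; ba->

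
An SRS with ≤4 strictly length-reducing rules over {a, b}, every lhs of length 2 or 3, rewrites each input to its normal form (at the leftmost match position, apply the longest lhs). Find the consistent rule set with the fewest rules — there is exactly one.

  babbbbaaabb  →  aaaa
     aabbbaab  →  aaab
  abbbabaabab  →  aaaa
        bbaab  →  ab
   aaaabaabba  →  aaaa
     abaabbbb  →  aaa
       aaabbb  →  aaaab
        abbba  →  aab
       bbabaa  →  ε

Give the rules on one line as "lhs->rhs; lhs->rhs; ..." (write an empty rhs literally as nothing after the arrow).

  | babbbbaaabb => bbbbbaaabb => abbbaaabb => aabaaabb => aaabb => aaaa
  | aabbbaab => aaabaab => aaab
  | abbbabaabab => aababaabab => aabbaabab => aaabab => aaabb => aaaa
  | bbaab => ab

ba->b; baa->; bb->a; bba->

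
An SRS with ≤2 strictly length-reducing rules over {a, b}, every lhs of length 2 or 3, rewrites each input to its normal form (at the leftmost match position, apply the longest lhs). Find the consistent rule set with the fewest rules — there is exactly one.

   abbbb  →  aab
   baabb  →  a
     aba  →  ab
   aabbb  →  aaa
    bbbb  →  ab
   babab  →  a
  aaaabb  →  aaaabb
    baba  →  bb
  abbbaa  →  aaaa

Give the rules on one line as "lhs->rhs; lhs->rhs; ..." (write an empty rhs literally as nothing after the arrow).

ba->b; bbb->a

  | abbbb => aab
  | baabb => babb => bbb => a
  | aba => ab
  | aabbb => aaa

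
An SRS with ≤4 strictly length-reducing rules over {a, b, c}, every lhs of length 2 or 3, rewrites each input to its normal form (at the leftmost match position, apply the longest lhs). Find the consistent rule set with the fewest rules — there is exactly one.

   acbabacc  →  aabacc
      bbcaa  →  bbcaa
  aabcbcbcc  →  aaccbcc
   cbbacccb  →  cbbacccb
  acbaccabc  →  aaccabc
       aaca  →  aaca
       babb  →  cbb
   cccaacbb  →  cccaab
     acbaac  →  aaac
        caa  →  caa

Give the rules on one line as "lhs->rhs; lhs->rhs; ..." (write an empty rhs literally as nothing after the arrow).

acb->a; bab->cb; bcb->c

  | acbabacc => aabacc
  | bbcaa
  | aabcbcbcc => aaccbcc
  | cbbacccb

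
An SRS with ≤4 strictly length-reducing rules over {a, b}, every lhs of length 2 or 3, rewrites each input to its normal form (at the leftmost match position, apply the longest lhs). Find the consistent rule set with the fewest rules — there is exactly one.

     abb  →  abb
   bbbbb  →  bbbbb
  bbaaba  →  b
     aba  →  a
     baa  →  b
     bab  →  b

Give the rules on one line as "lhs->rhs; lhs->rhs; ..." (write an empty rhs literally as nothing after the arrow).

aa->b; ba->; baa->aa

  | abb
  | bbbbb
  | bbaaba => baaba => aaba => bba => b
  | aba => a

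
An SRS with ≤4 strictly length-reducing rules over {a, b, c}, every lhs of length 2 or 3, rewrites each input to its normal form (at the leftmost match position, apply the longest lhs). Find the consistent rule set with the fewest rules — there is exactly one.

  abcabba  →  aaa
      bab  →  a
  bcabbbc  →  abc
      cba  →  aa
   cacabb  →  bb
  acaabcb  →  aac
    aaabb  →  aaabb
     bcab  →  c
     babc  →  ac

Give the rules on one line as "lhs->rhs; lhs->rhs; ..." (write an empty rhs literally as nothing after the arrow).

ba->c; bca->bc; ca->; cb->a

  | abcabba => abcbba => ababa => acba => aaa
  | bab => cb => a
  | bcabbbc => bcbbbc => babbc => cbbc => abc
  | cba => aa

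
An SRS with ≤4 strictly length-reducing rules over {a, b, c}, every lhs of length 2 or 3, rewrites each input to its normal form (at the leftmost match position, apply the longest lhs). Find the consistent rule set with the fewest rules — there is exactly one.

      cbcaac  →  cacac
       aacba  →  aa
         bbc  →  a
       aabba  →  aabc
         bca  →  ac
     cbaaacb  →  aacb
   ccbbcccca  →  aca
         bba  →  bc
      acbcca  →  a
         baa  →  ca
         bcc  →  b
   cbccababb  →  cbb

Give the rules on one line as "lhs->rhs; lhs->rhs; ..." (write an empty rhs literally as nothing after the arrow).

ba->c; bbc->a; bca->ac; cc->

  | cbcaac => cacac
  | aacba => aacc => aa
  | bbc => a
  | aabba => aabc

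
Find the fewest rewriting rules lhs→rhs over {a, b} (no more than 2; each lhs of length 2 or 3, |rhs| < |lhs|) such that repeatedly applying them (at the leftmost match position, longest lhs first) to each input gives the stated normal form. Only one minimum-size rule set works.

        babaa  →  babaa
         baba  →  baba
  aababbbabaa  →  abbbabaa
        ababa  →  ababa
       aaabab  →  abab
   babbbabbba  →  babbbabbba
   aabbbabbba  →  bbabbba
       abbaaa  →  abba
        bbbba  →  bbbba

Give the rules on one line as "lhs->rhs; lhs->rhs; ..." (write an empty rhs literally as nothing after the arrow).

  | babaa
  | baba
  | aababbbabaa => abbbabaa
  | ababa

aaa->a; aab->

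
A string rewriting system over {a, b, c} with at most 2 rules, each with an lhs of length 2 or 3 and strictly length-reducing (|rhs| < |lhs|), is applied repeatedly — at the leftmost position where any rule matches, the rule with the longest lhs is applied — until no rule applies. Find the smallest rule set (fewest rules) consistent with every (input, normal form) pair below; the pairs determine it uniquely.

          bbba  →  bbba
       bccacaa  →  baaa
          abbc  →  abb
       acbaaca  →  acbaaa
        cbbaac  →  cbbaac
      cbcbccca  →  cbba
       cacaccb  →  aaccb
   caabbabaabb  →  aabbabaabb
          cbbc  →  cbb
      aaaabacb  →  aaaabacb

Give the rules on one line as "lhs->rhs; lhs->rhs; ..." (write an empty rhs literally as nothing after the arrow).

  | bbba
  | bccacaa => bcacaa => bacaa => baaa
  | abbc => abb
  | acbaaca => acbaaa

bc->b; ca->a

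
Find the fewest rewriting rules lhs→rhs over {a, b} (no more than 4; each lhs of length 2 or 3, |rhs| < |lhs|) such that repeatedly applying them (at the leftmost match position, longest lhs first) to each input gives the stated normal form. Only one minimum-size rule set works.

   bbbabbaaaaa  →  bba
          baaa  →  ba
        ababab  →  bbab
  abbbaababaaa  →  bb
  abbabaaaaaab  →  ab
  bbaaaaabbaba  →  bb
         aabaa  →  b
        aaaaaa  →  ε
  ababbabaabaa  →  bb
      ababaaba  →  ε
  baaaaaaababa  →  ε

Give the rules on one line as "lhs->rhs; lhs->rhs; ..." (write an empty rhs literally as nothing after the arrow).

  | bbbabbaaaaa => aabbaaaaa => bbaaaaa => bbaaa => bba
  | baaa => ba
  | ababab => bbab
  | abbbaababaaa => aaaababaaa => aababaaa => babaaa => bbaa => bb

aa->; aba->b; bbb->a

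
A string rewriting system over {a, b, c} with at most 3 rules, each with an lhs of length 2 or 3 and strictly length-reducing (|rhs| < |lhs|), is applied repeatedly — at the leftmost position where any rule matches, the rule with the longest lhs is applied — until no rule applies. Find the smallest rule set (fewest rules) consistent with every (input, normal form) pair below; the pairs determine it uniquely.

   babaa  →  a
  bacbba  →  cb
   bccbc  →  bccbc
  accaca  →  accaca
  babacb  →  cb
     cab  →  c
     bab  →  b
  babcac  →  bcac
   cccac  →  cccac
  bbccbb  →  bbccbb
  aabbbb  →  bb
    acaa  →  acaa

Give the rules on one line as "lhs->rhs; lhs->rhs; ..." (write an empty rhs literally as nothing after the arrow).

ab->; ba->

  | babaa => baa => a
  | bacbba => cbba => cb
  | bccbc
  | accaca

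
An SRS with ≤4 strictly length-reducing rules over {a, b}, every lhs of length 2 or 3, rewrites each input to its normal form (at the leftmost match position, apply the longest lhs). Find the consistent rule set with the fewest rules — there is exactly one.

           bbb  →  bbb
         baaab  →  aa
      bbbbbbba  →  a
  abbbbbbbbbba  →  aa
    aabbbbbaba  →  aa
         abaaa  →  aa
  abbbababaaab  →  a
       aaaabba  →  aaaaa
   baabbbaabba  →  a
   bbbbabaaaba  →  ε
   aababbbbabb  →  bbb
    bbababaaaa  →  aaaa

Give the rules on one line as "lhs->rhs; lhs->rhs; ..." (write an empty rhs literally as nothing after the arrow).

  | bbb
  | baaab => aaab => aa
  | bbbbbbba => bbbbbba => bbbbba => bbbba => bbba => bba => ba => a
  | abbbbbbbbbba => abbbbbbbba => abbbbbba => abbbba => abba => aa

ab->; aba->b; abb->a; ba->a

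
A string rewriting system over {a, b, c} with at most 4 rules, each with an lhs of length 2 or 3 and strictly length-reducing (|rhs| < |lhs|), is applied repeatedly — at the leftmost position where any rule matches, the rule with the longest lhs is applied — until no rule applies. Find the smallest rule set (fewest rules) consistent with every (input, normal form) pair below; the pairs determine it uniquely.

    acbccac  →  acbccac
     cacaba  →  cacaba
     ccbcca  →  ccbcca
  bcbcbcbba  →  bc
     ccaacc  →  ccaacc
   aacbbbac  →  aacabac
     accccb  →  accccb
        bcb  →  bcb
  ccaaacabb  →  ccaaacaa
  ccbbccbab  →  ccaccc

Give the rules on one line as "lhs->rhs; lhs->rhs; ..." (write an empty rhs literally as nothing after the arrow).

  | acbccac
  | cacaba
  | ccbcca
  | bcbcbcbba => bcbcbcaa => bcbca => bc

bab->c; bb->a; bca->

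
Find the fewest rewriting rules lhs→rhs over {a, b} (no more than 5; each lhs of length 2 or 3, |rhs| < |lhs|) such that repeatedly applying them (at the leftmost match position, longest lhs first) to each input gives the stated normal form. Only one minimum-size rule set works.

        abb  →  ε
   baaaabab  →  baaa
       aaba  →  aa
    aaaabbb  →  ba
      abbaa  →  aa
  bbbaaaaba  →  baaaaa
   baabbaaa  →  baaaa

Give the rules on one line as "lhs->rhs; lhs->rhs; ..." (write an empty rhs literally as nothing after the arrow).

  | abb => bb => ε
  | baaaabab => baaaab => baaa
  | aaba => aa
  | aaaabbb => aaabbb => aabbb => abbb => bbb => ba

ab->; abb->bb; bb->; bbb->ba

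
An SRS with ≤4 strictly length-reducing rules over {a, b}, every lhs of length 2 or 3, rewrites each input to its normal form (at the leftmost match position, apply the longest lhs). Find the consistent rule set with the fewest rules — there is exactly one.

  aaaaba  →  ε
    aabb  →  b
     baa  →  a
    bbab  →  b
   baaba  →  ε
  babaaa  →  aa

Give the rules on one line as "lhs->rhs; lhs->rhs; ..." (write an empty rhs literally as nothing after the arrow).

ab->b; ba->; bb->b

  | aaaaba => aaaba => aaba => aba => ba => ε
  | aabb => abb => bb => b
  | baa => a
  | bbab => bab => b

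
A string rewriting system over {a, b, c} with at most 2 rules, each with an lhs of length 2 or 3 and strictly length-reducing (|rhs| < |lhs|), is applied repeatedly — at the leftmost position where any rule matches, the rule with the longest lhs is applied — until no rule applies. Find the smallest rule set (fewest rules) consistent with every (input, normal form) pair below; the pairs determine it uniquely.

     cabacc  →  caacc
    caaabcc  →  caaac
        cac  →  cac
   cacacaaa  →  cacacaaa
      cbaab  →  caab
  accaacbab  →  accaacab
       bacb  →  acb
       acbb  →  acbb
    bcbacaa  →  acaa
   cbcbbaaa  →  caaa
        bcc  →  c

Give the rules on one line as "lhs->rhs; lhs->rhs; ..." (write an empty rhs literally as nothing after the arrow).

ba->a; bc->

  | cabacc => caacc
  | caaabcc => caaac
  | cac
  | cacacaaa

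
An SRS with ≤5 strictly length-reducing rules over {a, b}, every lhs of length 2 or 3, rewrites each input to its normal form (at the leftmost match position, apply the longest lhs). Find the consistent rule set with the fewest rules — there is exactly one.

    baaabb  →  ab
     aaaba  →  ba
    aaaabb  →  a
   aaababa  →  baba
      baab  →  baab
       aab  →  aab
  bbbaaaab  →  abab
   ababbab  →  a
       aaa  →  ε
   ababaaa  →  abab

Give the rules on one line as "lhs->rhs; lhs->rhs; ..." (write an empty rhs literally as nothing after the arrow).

  | baaabb => bbb => ab
  | aaaba => ba
  | aaaabb => abb => a
  | aaababa => baba

aaa->; bb->; bba->aa; bbb->ab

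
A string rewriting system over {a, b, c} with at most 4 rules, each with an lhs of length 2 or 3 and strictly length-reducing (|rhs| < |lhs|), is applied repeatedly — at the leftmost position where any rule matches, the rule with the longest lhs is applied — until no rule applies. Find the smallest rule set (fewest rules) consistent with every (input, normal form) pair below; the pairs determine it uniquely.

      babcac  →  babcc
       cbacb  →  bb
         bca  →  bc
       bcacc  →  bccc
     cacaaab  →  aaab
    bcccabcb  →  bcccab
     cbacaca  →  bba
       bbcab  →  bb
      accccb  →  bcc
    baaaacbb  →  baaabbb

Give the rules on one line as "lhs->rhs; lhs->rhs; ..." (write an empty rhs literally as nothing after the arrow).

  | babcac => babcc
  | cbacb => acb => bb
  | bca => bc
  | bcacc => bccc

ac->b; bca->bc; cb->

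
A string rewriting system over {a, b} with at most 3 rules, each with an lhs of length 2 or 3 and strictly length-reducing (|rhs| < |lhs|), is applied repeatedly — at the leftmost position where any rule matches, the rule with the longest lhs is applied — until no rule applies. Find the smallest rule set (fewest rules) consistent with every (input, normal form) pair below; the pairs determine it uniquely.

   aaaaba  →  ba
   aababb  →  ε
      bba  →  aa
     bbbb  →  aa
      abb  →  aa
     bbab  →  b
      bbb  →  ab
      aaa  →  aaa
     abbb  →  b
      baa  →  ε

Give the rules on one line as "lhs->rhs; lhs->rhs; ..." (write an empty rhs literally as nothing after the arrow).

aab->b; baa->; bb->a

  | aaaaba => aaba => ba
  | aababb => babb => baa => ε
  | bba => aa
  | bbbb => abb => aa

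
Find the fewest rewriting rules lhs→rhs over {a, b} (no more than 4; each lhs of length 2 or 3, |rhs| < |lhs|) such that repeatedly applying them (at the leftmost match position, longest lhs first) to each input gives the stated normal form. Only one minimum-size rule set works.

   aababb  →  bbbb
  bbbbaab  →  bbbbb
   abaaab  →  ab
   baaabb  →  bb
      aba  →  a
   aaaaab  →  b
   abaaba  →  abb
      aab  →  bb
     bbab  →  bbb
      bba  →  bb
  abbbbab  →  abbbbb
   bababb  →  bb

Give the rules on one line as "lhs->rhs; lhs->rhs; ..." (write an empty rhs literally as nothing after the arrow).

aa->b; ba->; baa->b; bba->bb

  | aababb => bbabb => bbbb
  | bbbbaab => bbbbab => bbbbb
  | abaaab => abab => ab
  | baaabb => babb => bb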